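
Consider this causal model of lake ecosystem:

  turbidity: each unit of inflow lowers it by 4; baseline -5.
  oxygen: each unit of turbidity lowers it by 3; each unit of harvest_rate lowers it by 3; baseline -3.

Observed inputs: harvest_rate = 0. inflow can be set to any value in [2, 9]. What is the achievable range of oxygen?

36 to 120

Substituting into the oxygen equation gives oxygen = 12*inflow + 12.
Linear in inflow, so extremes are at the endpoints: inflow = 2 gives oxygen = 36; inflow = 9 gives oxygen = 120.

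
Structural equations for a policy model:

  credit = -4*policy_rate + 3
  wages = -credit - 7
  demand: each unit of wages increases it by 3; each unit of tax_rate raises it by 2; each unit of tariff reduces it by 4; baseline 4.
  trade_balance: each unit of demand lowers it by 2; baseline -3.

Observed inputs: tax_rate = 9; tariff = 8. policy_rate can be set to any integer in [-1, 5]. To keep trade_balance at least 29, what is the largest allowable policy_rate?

Substituting into the wages equation gives wages = 4*policy_rate - 10.
So demand = 12*policy_rate - 40.
So trade_balance = -24*policy_rate + 77.
Require -24*policy_rate + 77 ≥ 29, so policy_rate ≤ 2.
The largest integer in [-1, 5] satisfying this is 2.

policy_rate = 2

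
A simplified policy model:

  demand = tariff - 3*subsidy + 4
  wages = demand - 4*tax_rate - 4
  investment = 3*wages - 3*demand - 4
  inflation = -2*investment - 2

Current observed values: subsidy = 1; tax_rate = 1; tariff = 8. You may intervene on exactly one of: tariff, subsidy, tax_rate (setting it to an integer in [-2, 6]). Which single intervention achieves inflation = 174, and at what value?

set tax_rate = 6

Intervening on tariff: the paths from tariff to inflation cancel (net effect zero), leaving inflation = 54; 174 is unreachable this way.
Intervening on subsidy: the paths from subsidy to inflation cancel (net effect zero), leaving inflation = 54; 174 is unreachable this way.
Intervening on tax_rate: with other inputs at their observed values, inflation = 24*tax_rate + 30. Solving for 174 gives tax_rate = 6, within [-2, 6].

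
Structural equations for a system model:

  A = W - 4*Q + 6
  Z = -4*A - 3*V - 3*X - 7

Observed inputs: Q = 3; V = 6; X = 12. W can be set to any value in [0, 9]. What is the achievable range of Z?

-73 to -37

Substituting into the A equation gives A = W - 6.
Substituting into the Z equation gives Z = -4*W - 37.
Linear in W, so extremes are at the endpoints: W = 0 gives Z = -37; W = 9 gives Z = -73.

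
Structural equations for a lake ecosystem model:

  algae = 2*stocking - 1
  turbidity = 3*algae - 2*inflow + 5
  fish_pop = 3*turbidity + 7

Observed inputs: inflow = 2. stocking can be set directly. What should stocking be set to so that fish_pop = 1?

stocking = 0

Substituting into the turbidity equation gives turbidity = 6*stocking - 2.
Substituting into the fish_pop equation gives fish_pop = 18*stocking + 1.
Solve 18*stocking + 1 = 1: stocking = (1 - 1) / 18 = 0.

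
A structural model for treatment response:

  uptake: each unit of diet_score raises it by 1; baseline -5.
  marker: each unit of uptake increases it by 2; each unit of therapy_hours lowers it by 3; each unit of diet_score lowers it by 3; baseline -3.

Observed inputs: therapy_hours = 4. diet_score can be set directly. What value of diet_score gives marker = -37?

diet_score = 12

Substituting into the marker equation gives marker = -diet_score - 25.
Solve -diet_score - 25 = -37: diet_score = (-37 + 25) / -1 = 12.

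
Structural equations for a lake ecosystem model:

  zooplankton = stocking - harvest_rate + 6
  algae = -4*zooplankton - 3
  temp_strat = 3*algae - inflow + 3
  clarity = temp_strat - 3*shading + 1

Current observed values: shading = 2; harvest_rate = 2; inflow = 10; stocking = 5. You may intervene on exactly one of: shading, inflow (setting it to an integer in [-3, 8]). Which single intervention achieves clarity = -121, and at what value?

Intervening on shading: clarity = -3*shading - 123. Reaching -121 requires shading = -2/3, not an integer.
Intervening on inflow: with other inputs at their observed values, clarity = -inflow - 119. Solving for -121 gives inflow = 2, within [-3, 8].

set inflow = 2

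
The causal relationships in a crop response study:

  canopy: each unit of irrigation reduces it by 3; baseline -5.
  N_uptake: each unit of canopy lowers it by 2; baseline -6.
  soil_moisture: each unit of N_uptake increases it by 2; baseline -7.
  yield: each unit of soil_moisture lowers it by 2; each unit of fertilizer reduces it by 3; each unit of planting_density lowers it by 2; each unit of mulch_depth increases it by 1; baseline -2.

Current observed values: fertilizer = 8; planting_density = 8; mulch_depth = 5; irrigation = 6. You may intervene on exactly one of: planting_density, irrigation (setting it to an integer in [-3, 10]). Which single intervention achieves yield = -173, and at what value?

set planting_density = 3

Intervening on planting_density: with other inputs at their observed values, yield = -2*planting_density - 167. Solving for -173 gives planting_density = 3, within [-3, 10].
Intervening on irrigation: yield = -24*irrigation - 39. Reaching -173 requires irrigation = 67/12, not an integer.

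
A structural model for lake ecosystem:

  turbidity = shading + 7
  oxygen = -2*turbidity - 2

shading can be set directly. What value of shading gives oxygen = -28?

Substituting into the oxygen equation gives oxygen = -2*shading - 16.
Solve -2*shading - 16 = -28: shading = (-28 + 16) / -2 = 6.

shading = 6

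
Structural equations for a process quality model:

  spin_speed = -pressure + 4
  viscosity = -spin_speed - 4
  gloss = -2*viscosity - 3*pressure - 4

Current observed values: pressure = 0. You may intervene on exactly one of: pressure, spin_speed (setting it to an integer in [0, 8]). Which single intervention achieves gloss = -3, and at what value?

Intervening on pressure: with other inputs at their observed values, gloss = -5*pressure + 12. Solving for -3 gives pressure = 3, within [0, 8].
Intervening on spin_speed: gloss = 2*spin_speed + 4. Reaching -3 requires spin_speed = -7/2, not an integer.

set pressure = 3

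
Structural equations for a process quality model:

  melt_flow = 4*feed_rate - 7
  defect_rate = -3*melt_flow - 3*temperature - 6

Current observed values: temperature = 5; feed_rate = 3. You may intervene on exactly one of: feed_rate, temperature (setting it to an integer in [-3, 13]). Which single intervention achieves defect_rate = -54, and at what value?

set temperature = 11

Intervening on feed_rate: defect_rate = -12*feed_rate. Reaching -54 requires feed_rate = 9/2, not an integer.
Intervening on temperature: with other inputs at their observed values, defect_rate = -3*temperature - 21. Solving for -54 gives temperature = 11, within [-3, 13].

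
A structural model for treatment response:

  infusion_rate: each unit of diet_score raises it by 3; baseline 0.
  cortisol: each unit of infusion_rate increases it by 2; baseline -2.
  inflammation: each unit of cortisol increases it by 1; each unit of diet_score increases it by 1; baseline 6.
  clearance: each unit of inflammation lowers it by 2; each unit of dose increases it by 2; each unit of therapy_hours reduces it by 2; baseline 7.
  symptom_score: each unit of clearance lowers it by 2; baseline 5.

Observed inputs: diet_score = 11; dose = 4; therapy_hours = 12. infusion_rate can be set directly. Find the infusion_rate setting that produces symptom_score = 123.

Intervening on infusion_rate fixes its value directly, overriding its dependence on diet_score.
Substituting into the inflammation equation gives inflammation = 2*infusion_rate + 15.
Substituting into the clearance equation gives clearance = -4*infusion_rate - 39.
Substituting into the symptom_score equation gives symptom_score = 8*infusion_rate + 83.
Solve 8*infusion_rate + 83 = 123: infusion_rate = (123 - 83) / 8 = 5.

infusion_rate = 5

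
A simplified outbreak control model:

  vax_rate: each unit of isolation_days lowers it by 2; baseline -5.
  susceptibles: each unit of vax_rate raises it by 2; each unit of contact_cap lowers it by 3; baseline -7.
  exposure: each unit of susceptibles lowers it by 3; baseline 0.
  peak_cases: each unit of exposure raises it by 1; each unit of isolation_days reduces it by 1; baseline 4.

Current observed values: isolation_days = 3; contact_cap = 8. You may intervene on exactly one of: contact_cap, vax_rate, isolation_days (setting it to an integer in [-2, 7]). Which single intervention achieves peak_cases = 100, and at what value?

Intervening on contact_cap: peak_cases = 9*contact_cap + 88. Reaching 100 requires contact_cap = 4/3, not an integer.
Intervening on vax_rate: with other inputs at their observed values, peak_cases = -6*vax_rate + 94. Solving for 100 gives vax_rate = -1, within [-2, 7].
Intervening on isolation_days: peak_cases = 11*isolation_days + 127. Reaching 100 requires isolation_days = -27/11, not an integer.

set vax_rate = -1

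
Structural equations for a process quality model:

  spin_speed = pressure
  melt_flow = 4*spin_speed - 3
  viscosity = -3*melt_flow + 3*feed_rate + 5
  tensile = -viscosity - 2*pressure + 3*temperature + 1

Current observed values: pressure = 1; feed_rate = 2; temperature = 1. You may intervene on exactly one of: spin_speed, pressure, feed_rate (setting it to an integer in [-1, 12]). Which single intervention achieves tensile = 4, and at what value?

set pressure = 2

Intervening on spin_speed: tensile = 12*spin_speed - 18. Reaching 4 requires spin_speed = 11/6, not an integer.
Intervening on pressure: with other inputs at their observed values, tensile = 10*pressure - 16. Solving for 4 gives pressure = 2, within [-1, 12].
Intervening on feed_rate: tensile = -3*feed_rate. Reaching 4 requires feed_rate = -4/3, not an integer.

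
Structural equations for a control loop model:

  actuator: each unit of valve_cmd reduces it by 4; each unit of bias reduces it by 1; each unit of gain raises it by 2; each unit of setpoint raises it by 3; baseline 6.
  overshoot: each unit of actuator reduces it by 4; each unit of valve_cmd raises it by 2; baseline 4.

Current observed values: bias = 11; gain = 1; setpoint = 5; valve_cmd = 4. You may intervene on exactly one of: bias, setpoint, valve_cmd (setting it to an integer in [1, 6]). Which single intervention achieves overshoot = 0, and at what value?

set bias = 4

Intervening on bias: with other inputs at their observed values, overshoot = 4*bias - 16. Solving for 0 gives bias = 4, within [1, 6].
Intervening on setpoint: overshoot = -12*setpoint + 88. Reaching 0 requires setpoint = 22/3, not an integer.
Intervening on valve_cmd: overshoot = 18*valve_cmd - 44. Reaching 0 requires valve_cmd = 22/9, not an integer.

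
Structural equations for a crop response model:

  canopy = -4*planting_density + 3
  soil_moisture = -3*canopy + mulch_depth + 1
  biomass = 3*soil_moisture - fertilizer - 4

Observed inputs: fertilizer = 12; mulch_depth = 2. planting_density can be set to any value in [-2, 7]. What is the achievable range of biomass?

Substituting into the soil_moisture equation gives soil_moisture = 12*planting_density - 6.
Substituting into the biomass equation gives biomass = 36*planting_density - 34.
Linear in planting_density, so extremes are at the endpoints: planting_density = -2 gives biomass = -106; planting_density = 7 gives biomass = 218.

-106 to 218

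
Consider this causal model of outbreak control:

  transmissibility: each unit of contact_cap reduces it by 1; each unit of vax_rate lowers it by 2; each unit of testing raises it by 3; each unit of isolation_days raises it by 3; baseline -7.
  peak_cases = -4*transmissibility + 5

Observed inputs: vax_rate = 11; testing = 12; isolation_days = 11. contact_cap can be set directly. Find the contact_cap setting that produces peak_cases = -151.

Substituting into the transmissibility equation gives transmissibility = -contact_cap + 40.
So peak_cases = 4*contact_cap - 155.
Solve 4*contact_cap - 155 = -151: contact_cap = (-151 + 155) / 4 = 1.

contact_cap = 1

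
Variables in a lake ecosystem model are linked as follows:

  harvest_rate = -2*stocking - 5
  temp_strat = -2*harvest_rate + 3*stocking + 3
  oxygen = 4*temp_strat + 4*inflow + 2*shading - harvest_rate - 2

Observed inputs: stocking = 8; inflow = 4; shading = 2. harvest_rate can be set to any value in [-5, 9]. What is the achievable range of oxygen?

Intervening on harvest_rate fixes its value directly, overriding its dependence on stocking.
Substituting into the temp_strat equation gives temp_strat = -2*harvest_rate + 27.
Substituting into the oxygen equation gives oxygen = -9*harvest_rate + 126.
Linear in harvest_rate, so extremes are at the endpoints: harvest_rate = -5 gives oxygen = 171; harvest_rate = 9 gives oxygen = 45.

45 to 171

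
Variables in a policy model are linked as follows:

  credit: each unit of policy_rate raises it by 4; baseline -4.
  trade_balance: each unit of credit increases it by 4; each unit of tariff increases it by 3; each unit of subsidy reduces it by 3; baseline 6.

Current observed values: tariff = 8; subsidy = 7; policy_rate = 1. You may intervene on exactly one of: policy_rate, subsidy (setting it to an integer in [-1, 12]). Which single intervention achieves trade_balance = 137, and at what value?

Intervening on policy_rate: with other inputs at their observed values, trade_balance = 16*policy_rate - 7. Solving for 137 gives policy_rate = 9, within [-1, 12].
Intervening on subsidy: trade_balance = -3*subsidy + 30. Reaching 137 requires subsidy = -107/3, not an integer.

set policy_rate = 9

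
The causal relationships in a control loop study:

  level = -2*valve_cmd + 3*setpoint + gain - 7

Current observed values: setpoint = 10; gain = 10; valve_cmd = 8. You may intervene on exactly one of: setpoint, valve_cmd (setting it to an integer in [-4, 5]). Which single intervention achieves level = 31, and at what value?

Intervening on setpoint: level = 3*setpoint - 13. Reaching 31 requires setpoint = 44/3, not an integer.
Intervening on valve_cmd: with other inputs at their observed values, level = -2*valve_cmd + 33. Solving for 31 gives valve_cmd = 1, within [-4, 5].

set valve_cmd = 1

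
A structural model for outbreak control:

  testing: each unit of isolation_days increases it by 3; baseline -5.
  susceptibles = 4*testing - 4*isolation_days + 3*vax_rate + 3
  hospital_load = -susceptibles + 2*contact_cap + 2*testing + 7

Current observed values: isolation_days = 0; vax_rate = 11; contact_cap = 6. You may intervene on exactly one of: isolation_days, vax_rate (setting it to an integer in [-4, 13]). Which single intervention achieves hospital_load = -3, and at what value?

Intervening on isolation_days: with other inputs at their observed values, hospital_load = -2*isolation_days - 7. Solving for -3 gives isolation_days = -2, within [-4, 13].
Intervening on vax_rate: hospital_load = -3*vax_rate + 26. Reaching -3 requires vax_rate = 29/3, not an integer.

set isolation_days = -2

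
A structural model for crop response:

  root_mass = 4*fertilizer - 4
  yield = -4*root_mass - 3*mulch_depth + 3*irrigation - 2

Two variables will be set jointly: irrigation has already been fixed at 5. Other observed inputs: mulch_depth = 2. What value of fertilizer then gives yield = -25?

fertilizer = 3

With irrigation held at 5:
Substituting into the yield equation gives yield = -16*fertilizer + 23.
Solve -16*fertilizer + 23 = -25: fertilizer = (-25 - 23) / -16 = 3.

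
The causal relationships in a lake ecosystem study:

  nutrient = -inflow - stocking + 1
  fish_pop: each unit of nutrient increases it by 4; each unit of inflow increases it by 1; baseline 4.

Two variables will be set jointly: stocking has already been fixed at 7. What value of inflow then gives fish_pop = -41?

With stocking held at 7:
Substituting into the nutrient equation gives nutrient = -inflow - 6.
Substituting into the fish_pop equation gives fish_pop = -3*inflow - 20.
Solve -3*inflow - 20 = -41: inflow = (-41 + 20) / -3 = 7.

inflow = 7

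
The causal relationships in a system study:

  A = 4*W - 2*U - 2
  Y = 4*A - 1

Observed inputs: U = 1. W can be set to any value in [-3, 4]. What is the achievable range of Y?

-65 to 47

Substituting into the A equation gives A = 4*W - 4.
Y becomes 16*W - 17.
Linear in W, so extremes are at the endpoints: W = -3 gives Y = -65; W = 4 gives Y = 47.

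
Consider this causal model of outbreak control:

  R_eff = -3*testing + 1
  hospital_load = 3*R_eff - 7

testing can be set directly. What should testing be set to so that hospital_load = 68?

Substituting into the hospital_load equation gives hospital_load = -9*testing - 4.
Solve -9*testing - 4 = 68: testing = (68 + 4) / -9 = -8.

testing = -8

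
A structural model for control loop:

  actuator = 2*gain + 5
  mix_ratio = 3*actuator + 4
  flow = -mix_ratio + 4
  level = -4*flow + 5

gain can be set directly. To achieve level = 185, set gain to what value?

gain = 5

Substituting into the mix_ratio equation gives mix_ratio = 6*gain + 19.
Substituting into the flow equation gives flow = -6*gain - 15.
So level = 24*gain + 65.
Solve 24*gain + 65 = 185: gain = (185 - 65) / 24 = 5.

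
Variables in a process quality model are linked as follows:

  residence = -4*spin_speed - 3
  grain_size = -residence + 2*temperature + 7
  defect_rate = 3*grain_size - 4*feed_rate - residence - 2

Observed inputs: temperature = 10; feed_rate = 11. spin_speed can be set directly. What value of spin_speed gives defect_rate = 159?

Substituting into the grain_size equation gives grain_size = 4*spin_speed + 30.
This gives defect_rate = 16*spin_speed + 47.
Solve 16*spin_speed + 47 = 159: spin_speed = (159 - 47) / 16 = 7.

spin_speed = 7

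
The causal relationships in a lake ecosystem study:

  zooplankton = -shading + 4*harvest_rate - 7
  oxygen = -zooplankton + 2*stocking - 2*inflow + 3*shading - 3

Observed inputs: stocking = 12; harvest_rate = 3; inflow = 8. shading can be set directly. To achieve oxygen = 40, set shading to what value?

Substituting into the zooplankton equation gives zooplankton = -shading + 5.
This gives oxygen = 4*shading.
Solve 4*shading = 40: shading = 40 / 4 = 10.

shading = 10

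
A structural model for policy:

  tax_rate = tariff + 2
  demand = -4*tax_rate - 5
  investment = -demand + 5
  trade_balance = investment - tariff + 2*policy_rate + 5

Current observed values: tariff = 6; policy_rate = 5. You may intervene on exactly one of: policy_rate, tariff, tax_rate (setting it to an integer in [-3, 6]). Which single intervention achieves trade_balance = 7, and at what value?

set tax_rate = -3

Intervening on policy_rate: trade_balance = 2*policy_rate + 41. Reaching 7 requires policy_rate = -17, outside [-3, 6].
Intervening on tariff: trade_balance = 3*tariff + 33. Reaching 7 requires tariff = -26/3, not an integer.
Intervening on tax_rate: with other inputs at their observed values, trade_balance = 4*tax_rate + 19. Solving for 7 gives tax_rate = -3, within [-3, 6].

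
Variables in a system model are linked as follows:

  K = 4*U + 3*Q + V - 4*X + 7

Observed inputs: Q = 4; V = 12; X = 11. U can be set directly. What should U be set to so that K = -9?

Substituting into the K equation gives K = 4*U - 13.
Solve 4*U - 13 = -9: U = (-9 + 13) / 4 = 1.

U = 1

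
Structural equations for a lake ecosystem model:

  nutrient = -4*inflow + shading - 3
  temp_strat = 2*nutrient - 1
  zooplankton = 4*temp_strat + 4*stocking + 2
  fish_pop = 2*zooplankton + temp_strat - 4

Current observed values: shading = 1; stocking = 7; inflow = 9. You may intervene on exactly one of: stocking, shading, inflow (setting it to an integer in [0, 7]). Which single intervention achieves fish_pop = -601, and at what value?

set shading = 3

Intervening on stocking: fish_pop = 8*stocking - 693. Reaching -601 requires stocking = 23/2, not an integer.
Intervening on shading: with other inputs at their observed values, fish_pop = 18*shading - 655. Solving for -601 gives shading = 3, within [0, 7].
Intervening on inflow: fish_pop = -72*inflow + 11. Reaching -601 requires inflow = 17/2, not an integer.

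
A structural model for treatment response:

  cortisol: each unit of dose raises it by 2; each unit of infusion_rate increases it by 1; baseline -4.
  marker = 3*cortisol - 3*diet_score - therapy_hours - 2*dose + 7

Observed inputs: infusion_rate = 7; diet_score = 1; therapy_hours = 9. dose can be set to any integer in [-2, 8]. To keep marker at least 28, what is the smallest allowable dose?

Substituting into the cortisol equation gives cortisol = 2*dose + 3.
So marker = 4*dose + 4.
Require 4*dose + 4 ≥ 28, so dose ≥ 6.
The smallest integer in [-2, 8] satisfying this is 6.

dose = 6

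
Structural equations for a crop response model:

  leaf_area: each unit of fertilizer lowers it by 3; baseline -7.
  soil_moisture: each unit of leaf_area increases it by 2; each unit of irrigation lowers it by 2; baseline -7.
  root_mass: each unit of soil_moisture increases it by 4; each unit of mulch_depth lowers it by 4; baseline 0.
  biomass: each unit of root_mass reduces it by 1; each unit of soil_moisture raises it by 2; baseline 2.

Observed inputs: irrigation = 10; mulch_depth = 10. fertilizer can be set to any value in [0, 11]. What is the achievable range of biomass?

124 to 256

Substituting into the soil_moisture equation gives soil_moisture = -6*fertilizer - 41.
So root_mass = -24*fertilizer - 204.
Substituting into the biomass equation gives biomass = 12*fertilizer + 124.
Linear in fertilizer, so extremes are at the endpoints: fertilizer = 0 gives biomass = 124; fertilizer = 11 gives biomass = 256.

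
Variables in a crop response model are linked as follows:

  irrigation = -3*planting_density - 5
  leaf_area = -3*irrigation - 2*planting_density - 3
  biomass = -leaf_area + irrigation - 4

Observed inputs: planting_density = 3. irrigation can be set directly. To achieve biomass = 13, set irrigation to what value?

irrigation = 2

Intervening on irrigation fixes its value directly, overriding its dependence on planting_density.
Substituting into the leaf_area equation gives leaf_area = -3*irrigation - 9.
Substituting into the biomass equation gives biomass = 4*irrigation + 5.
Solve 4*irrigation + 5 = 13: irrigation = (13 - 5) / 4 = 2.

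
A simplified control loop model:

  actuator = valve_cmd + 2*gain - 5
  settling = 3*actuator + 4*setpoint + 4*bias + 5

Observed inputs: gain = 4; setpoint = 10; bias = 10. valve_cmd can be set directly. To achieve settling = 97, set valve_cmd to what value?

valve_cmd = 1

Substituting into the actuator equation gives actuator = valve_cmd + 3.
So settling = 3*valve_cmd + 94.
Solve 3*valve_cmd + 94 = 97: valve_cmd = (97 - 94) / 3 = 1.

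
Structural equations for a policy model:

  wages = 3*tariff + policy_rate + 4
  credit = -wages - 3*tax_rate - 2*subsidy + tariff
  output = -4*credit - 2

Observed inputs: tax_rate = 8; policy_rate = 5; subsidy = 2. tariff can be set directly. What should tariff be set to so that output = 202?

tariff = 7

Substituting into the wages equation gives wages = 3*tariff + 9.
credit becomes -2*tariff - 37.
output becomes 8*tariff + 146.
Solve 8*tariff + 146 = 202: tariff = (202 - 146) / 8 = 7.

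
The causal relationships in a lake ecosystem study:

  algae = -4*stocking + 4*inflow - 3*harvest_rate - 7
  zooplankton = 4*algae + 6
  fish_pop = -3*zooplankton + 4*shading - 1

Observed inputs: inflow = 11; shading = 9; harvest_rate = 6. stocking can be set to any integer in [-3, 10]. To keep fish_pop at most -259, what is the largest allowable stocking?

Substituting into the algae equation gives algae = -4*stocking + 19.
Substituting into the zooplankton equation gives zooplankton = -16*stocking + 82.
This gives fish_pop = 48*stocking - 211.
Require 48*stocking - 211 ≤ -259, so stocking ≤ -1.
The largest integer in [-3, 10] satisfying this is -1.

stocking = -1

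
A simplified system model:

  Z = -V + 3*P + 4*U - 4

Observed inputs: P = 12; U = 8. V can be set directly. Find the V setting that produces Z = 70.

V = -6

Substituting into the Z equation gives Z = -V + 64.
Solve -V + 64 = 70: V = (70 - 64) / -1 = -6.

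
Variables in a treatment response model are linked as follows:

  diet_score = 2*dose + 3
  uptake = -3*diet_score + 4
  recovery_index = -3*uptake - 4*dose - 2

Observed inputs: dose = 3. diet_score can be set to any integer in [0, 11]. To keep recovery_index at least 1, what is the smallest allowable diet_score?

Intervening on diet_score fixes its value directly, overriding its dependence on dose.
Substituting into the recovery_index equation gives recovery_index = 9*diet_score - 26.
Require 9*diet_score - 26 ≥ 1, so diet_score ≥ 3.
The smallest integer in [0, 11] satisfying this is 3.

diet_score = 3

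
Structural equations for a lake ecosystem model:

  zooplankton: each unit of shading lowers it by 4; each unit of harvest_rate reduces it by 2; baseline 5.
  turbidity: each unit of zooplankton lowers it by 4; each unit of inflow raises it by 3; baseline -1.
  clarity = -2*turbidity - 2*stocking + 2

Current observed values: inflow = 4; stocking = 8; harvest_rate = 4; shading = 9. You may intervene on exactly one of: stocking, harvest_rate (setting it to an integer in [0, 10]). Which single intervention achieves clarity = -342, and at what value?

Intervening on stocking: with other inputs at their observed values, clarity = -2*stocking - 332. Solving for -342 gives stocking = 5, within [0, 10].
Intervening on harvest_rate: clarity = -16*harvest_rate - 284. Reaching -342 requires harvest_rate = 29/8, not an integer.

set stocking = 5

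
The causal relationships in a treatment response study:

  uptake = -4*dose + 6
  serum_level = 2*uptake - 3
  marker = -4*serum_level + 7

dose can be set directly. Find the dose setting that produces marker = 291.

Substituting into the serum_level equation gives serum_level = -8*dose + 9.
marker becomes 32*dose - 29.
Solve 32*dose - 29 = 291: dose = (291 + 29) / 32 = 10.

dose = 10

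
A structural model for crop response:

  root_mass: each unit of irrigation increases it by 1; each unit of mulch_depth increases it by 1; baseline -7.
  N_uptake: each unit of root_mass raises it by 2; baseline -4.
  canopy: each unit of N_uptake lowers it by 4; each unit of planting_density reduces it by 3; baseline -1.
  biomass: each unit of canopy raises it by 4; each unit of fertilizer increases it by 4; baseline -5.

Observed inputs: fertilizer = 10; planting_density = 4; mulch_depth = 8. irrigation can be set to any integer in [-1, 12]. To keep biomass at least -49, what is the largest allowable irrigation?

Substituting into the root_mass equation gives root_mass = irrigation + 1.
Substituting into the N_uptake equation gives N_uptake = 2*irrigation - 2.
Substituting into the canopy equation gives canopy = -8*irrigation - 5.
This gives biomass = -32*irrigation + 15.
Require -32*irrigation + 15 ≥ -49, so irrigation ≤ 2.
The largest integer in [-1, 12] satisfying this is 2.

irrigation = 2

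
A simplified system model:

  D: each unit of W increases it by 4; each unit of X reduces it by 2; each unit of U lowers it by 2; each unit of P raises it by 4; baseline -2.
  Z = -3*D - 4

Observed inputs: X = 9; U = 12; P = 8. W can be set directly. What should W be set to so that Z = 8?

Substituting into the D equation gives D = 4*W - 12.
This gives Z = -12*W + 32.
Solve -12*W + 32 = 8: W = (8 - 32) / -12 = 2.

W = 2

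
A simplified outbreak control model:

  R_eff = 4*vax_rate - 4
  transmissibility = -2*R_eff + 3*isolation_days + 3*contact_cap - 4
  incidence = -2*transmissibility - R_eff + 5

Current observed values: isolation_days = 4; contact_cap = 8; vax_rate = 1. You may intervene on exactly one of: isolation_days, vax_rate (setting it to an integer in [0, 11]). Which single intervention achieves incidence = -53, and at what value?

set isolation_days = 3

Intervening on isolation_days: with other inputs at their observed values, incidence = -6*isolation_days - 35. Solving for -53 gives isolation_days = 3, within [0, 11].
Intervening on vax_rate: incidence = 12*vax_rate - 71. Reaching -53 requires vax_rate = 3/2, not an integer.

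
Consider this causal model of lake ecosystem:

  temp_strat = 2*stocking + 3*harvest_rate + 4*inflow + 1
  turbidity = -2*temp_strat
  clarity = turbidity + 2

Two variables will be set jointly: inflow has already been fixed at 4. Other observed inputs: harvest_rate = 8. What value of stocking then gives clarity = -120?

stocking = 10

With inflow held at 4:
Substituting into the temp_strat equation gives temp_strat = 2*stocking + 41.
turbidity becomes -4*stocking - 82.
Substituting into the clarity equation gives clarity = -4*stocking - 80.
Solve -4*stocking - 80 = -120: stocking = (-120 + 80) / -4 = 10.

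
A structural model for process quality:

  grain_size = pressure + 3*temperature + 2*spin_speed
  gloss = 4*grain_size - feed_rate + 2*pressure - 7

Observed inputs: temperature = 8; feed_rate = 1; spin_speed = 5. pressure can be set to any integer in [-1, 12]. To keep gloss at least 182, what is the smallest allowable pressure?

pressure = 9

Substituting into the grain_size equation gives grain_size = pressure + 34.
Substituting into the gloss equation gives gloss = 6*pressure + 128.
Require 6*pressure + 128 ≥ 182, so pressure ≥ 9.
The smallest integer in [-1, 12] satisfying this is 9.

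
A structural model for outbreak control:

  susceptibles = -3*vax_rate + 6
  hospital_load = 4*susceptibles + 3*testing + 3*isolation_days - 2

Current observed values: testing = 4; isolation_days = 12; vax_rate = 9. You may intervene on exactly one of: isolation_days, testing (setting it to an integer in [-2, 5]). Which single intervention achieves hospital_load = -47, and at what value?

Intervening on isolation_days: hospital_load = 3*isolation_days - 74. Reaching -47 requires isolation_days = 9, outside [-2, 5].
Intervening on testing: with other inputs at their observed values, hospital_load = 3*testing - 50. Solving for -47 gives testing = 1, within [-2, 5].

set testing = 1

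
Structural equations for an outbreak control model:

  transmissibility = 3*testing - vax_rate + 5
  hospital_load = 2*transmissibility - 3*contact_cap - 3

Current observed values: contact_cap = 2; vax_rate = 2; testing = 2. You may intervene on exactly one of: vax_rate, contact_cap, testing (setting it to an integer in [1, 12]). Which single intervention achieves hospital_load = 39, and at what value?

set testing = 7

Intervening on vax_rate: hospital_load = -2*vax_rate + 13. Reaching 39 requires vax_rate = -13, outside [1, 12].
Intervening on contact_cap: hospital_load = -3*contact_cap + 15. Reaching 39 requires contact_cap = -8, outside [1, 12].
Intervening on testing: with other inputs at their observed values, hospital_load = 6*testing - 3. Solving for 39 gives testing = 7, within [1, 12].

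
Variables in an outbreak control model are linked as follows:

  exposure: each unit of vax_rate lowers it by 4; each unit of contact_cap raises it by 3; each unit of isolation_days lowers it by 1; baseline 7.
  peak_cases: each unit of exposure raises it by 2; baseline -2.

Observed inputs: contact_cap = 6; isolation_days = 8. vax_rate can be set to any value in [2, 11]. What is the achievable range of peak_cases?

Substituting into the exposure equation gives exposure = -4*vax_rate + 17.
Substituting into the peak_cases equation gives peak_cases = -8*vax_rate + 32.
Linear in vax_rate, so extremes are at the endpoints: vax_rate = 2 gives peak_cases = 16; vax_rate = 11 gives peak_cases = -56.

-56 to 16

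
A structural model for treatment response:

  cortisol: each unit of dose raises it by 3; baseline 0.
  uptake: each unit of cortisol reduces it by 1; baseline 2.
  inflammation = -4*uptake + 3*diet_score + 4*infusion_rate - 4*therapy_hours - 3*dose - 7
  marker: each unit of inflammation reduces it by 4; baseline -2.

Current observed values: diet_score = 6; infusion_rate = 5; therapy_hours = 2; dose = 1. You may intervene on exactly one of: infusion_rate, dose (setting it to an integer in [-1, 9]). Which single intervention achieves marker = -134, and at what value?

Intervening on infusion_rate: marker = -16*infusion_rate - 18. Reaching -134 requires infusion_rate = 29/4, not an integer.
Intervening on dose: with other inputs at their observed values, marker = -36*dose - 62. Solving for -134 gives dose = 2, within [-1, 9].

set dose = 2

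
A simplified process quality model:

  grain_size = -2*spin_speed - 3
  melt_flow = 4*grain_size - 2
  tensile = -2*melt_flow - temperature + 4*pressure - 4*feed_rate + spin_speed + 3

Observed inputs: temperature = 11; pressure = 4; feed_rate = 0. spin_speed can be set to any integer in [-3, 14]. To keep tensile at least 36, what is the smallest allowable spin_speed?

spin_speed = 0

Substituting into the melt_flow equation gives melt_flow = -8*spin_speed - 14.
Substituting into the tensile equation gives tensile = 17*spin_speed + 36.
Require 17*spin_speed + 36 ≥ 36, so spin_speed ≥ 0.
The smallest integer in [-3, 14] satisfying this is 0.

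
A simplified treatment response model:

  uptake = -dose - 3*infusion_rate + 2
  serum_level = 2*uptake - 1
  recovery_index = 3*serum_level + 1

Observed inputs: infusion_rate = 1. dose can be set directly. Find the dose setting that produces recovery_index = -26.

dose = 3

Substituting into the uptake equation gives uptake = -dose - 1.
So serum_level = -2*dose - 3.
This gives recovery_index = -6*dose - 8.
Solve -6*dose - 8 = -26: dose = (-26 + 8) / -6 = 3.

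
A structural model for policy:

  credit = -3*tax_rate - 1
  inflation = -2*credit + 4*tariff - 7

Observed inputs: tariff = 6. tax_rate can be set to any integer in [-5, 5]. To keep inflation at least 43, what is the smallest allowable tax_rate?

Substituting into the inflation equation gives inflation = 6*tax_rate + 19.
Require 6*tax_rate + 19 ≥ 43, so tax_rate ≥ 4.
The smallest integer in [-5, 5] satisfying this is 4.

tax_rate = 4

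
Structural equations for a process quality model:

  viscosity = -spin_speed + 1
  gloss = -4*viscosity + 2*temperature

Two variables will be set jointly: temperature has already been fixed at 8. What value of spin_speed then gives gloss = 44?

spin_speed = 8

With temperature held at 8:
Substituting into the gloss equation gives gloss = 4*spin_speed + 12.
Solve 4*spin_speed + 12 = 44: spin_speed = (44 - 12) / 4 = 8.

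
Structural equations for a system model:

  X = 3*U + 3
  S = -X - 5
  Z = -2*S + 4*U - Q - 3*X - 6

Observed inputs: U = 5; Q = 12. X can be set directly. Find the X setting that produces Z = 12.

Intervening on X fixes its value directly, overriding its dependence on U.
Substituting into the Z equation gives Z = -X + 12.
Solve -X + 12 = 12: X = (12 - 12) / -1 = 0.

X = 0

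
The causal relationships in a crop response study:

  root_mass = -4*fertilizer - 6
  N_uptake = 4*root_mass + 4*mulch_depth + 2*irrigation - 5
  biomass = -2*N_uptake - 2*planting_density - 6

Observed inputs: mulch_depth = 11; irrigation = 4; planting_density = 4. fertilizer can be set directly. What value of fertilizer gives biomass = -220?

fertilizer = -5

Substituting into the N_uptake equation gives N_uptake = -16*fertilizer + 23.
biomass becomes 32*fertilizer - 60.
Solve 32*fertilizer - 60 = -220: fertilizer = (-220 + 60) / 32 = -5.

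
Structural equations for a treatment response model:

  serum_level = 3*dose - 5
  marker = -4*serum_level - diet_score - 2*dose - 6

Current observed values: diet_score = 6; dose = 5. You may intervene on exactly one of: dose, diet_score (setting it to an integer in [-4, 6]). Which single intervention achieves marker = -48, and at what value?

Intervening on dose: with other inputs at their observed values, marker = -14*dose + 8. Solving for -48 gives dose = 4, within [-4, 6].
Intervening on diet_score: marker = -diet_score - 56. Reaching -48 requires diet_score = -8, outside [-4, 6].

set dose = 4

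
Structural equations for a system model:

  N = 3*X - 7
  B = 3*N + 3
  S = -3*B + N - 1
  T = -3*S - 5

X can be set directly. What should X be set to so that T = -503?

Substituting into the B equation gives B = 9*X - 18.
S becomes -24*X + 46.
Substituting into the T equation gives T = 72*X - 143.
Solve 72*X - 143 = -503: X = (-503 + 143) / 72 = -5.

X = -5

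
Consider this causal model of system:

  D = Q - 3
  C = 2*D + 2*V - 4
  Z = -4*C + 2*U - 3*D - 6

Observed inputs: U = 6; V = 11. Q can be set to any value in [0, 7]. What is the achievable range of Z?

-110 to -33

Substituting into the C equation gives C = 2*Q + 12.
So Z = -11*Q - 33.
Linear in Q, so extremes are at the endpoints: Q = 0 gives Z = -33; Q = 7 gives Z = -110.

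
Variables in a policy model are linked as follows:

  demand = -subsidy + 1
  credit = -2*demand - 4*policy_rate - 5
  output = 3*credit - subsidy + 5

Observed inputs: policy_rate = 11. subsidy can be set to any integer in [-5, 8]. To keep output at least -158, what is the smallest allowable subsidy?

subsidy = -2

Substituting into the credit equation gives credit = 2*subsidy - 51.
output becomes 5*subsidy - 148.
Require 5*subsidy - 148 ≥ -158, so subsidy ≥ -2.
The smallest integer in [-5, 8] satisfying this is -2.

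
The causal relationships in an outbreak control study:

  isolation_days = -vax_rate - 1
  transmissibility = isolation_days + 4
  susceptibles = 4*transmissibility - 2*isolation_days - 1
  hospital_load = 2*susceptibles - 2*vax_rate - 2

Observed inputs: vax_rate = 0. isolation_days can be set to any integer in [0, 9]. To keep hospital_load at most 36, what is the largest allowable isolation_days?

Intervening on isolation_days fixes its value directly, overriding its dependence on vax_rate.
Substituting into the susceptibles equation gives susceptibles = 2*isolation_days + 15.
Substituting into the hospital_load equation gives hospital_load = 4*isolation_days + 28.
Require 4*isolation_days + 28 ≤ 36, so isolation_days ≤ 2.
The largest integer in [0, 9] satisfying this is 2.

isolation_days = 2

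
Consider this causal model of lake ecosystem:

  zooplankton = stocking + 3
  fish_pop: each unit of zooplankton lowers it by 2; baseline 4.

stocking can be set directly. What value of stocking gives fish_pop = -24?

stocking = 11

Substituting into the fish_pop equation gives fish_pop = -2*stocking - 2.
Solve -2*stocking - 2 = -24: stocking = (-24 + 2) / -2 = 11.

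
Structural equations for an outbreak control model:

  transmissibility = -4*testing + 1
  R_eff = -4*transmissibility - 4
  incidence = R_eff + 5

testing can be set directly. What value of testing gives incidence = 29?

testing = 2

Substituting into the R_eff equation gives R_eff = 16*testing - 8.
This gives incidence = 16*testing - 3.
Solve 16*testing - 3 = 29: testing = (29 + 3) / 16 = 2.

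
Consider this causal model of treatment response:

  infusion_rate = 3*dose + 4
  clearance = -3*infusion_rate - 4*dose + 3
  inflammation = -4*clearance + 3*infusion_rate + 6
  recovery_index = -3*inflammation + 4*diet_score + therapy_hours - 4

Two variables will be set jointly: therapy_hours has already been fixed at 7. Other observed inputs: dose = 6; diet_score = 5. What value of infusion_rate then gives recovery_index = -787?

infusion_rate = 12

With therapy_hours held at 7:
Intervening on infusion_rate fixes its value directly, overriding its dependence on dose.
Substituting into the clearance equation gives clearance = -3*infusion_rate - 21.
Substituting into the inflammation equation gives inflammation = 15*infusion_rate + 90.
Substituting into the recovery_index equation gives recovery_index = -45*infusion_rate - 247.
Solve -45*infusion_rate - 247 = -787: infusion_rate = (-787 + 247) / -45 = 12.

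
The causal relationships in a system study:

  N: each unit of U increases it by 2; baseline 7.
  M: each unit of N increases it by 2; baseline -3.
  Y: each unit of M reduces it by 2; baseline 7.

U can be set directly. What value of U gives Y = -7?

U = -1

Substituting into the M equation gives M = 4*U + 11.
Substituting into the Y equation gives Y = -8*U - 15.
Solve -8*U - 15 = -7: U = (-7 + 15) / -8 = -1.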